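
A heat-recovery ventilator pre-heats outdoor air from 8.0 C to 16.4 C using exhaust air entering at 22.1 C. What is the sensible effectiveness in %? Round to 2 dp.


eff = (16.4-8.0)/(22.1-8.0)*100 = 59.57 %

59.57 %


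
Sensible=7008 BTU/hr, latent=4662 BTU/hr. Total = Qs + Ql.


Qt = 7008 + 4662 = 11670 BTU/hr

11670 BTU/hr


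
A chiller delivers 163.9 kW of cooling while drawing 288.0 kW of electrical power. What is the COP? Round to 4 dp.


COP = 163.9 / 288.0 = 0.5691

0.5691


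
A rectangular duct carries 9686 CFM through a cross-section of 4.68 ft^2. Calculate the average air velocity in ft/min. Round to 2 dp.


V = 9686 / 4.68 = 2069.66 ft/min

2069.66 ft/min


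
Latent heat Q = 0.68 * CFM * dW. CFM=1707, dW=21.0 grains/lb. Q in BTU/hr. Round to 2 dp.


Q = 0.68 * 1707 * 21.0 = 24375.96 BTU/hr

24375.96 BTU/hr


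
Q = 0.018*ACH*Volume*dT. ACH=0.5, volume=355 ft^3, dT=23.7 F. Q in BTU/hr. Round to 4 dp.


Q = 0.018 * 0.5 * 355 * 23.7 = 75.7215 BTU/hr

75.7215 BTU/hr


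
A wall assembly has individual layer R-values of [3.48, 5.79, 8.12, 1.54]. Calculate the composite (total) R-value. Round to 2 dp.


R_total = 3.48 + 5.79 + 8.12 + 1.54 = 18.93

18.93


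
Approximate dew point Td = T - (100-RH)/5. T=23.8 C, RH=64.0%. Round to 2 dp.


Td = 23.8 - (100-64.0)/5 = 16.60 C

16.60 C


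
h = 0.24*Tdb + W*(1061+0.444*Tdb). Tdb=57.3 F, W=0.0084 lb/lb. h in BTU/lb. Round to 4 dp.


h = 0.24*57.3 + 0.0084*(1061+0.444*57.3) = 22.8781 BTU/lb

22.8781 BTU/lb


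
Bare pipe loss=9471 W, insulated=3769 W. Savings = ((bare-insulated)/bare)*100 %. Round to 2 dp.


Savings = ((9471-3769)/9471)*100 = 60.20 %

60.20 %


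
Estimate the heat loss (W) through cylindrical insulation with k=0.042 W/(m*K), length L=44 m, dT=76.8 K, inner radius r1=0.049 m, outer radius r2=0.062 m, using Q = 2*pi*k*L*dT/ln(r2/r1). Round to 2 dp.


Q = 2*pi*0.042*44*76.8/ln(0.062/0.049) = 3789.62 W

3789.62 W


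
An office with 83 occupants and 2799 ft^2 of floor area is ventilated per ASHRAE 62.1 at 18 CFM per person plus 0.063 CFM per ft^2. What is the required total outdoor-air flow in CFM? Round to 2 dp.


Total = 83*18 + 2799*0.063 = 1670.34 CFM

1670.34 CFM


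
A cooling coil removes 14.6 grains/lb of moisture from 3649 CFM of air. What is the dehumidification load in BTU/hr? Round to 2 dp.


Q = 0.68 * 3649 * 14.6 = 36227.27 BTU/hr

36227.27 BTU/hr


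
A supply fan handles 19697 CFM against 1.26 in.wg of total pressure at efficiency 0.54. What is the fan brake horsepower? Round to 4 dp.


BHP = 19697 * 1.26 / (6356 * 0.54) = 7.2309 hp

7.2309 hp


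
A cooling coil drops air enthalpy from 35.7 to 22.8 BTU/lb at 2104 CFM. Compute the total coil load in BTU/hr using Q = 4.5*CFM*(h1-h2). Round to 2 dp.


Q = 4.5 * 2104 * (35.7 - 22.8) = 122137.20 BTU/hr

122137.20 BTU/hr


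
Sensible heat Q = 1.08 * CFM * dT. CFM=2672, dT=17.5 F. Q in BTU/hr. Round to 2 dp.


Q = 1.08 * 2672 * 17.5 = 50500.80 BTU/hr

50500.80 BTU/hr


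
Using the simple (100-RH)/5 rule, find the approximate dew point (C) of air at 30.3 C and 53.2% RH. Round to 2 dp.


Td = 30.3 - (100-53.2)/5 = 20.94 C

20.94 C


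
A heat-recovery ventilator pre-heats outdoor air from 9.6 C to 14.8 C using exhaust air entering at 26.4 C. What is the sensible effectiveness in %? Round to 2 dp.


eff = (14.8-9.6)/(26.4-9.6)*100 = 30.95 %

30.95 %


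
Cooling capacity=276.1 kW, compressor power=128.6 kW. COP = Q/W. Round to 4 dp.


COP = 276.1 / 128.6 = 2.1470

2.1470


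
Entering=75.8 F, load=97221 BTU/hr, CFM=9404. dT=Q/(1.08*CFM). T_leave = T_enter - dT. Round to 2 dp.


dT = 97221/(1.08*9404) = 9.5725
T_leave = 75.8 - 9.5725 = 66.23 F

66.23 F


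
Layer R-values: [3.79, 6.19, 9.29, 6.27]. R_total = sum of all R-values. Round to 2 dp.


R_total = 3.79 + 6.19 + 9.29 + 6.27 = 25.54

25.54


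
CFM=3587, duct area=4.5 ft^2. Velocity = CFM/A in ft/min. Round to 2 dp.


V = 3587 / 4.5 = 797.11 ft/min

797.11 ft/min


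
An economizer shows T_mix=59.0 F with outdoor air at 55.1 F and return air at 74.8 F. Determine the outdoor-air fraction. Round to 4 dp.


frac = (59.0 - 74.8) / (55.1 - 74.8) = 0.8020

0.8020


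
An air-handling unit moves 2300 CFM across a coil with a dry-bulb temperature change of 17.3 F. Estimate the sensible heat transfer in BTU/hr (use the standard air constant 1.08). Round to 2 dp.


Q = 1.08 * 2300 * 17.3 = 42973.20 BTU/hr

42973.20 BTU/hr


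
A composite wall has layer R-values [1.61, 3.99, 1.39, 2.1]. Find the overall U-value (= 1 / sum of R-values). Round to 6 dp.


R_total = 1.61 + 3.99 + 1.39 + 2.1 = 9.09
U = 1/9.09 = 0.110011

0.110011


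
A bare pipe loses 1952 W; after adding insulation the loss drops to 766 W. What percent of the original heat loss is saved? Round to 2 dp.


Savings = ((1952-766)/1952)*100 = 60.76 %

60.76 %


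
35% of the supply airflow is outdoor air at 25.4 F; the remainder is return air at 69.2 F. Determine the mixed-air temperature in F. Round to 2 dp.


T_mix = 0.35*25.4 + 0.65*69.2 = 53.87 F

53.87 F


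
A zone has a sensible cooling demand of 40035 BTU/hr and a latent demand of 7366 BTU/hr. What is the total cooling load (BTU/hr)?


Qt = 40035 + 7366 = 47401 BTU/hr

47401 BTU/hr


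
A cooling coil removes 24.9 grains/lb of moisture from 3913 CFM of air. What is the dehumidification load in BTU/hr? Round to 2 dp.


Q = 0.68 * 3913 * 24.9 = 66254.92 BTU/hr

66254.92 BTU/hr


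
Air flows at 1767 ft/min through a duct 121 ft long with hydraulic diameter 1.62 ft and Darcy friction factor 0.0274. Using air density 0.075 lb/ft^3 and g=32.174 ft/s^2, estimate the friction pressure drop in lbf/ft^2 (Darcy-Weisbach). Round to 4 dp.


v_fps = 1767/60 = 29.45 ft/s
dp = 0.0274*(121/1.62)*0.075*29.45^2/(2*32.174) = 2.0688 lbf/ft^2

2.0688 lbf/ft^2


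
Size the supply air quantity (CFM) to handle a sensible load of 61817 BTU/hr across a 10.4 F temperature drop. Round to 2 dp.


CFM = 61817 / (1.08 * 10.4) = 5503.65

5503.65 CFM


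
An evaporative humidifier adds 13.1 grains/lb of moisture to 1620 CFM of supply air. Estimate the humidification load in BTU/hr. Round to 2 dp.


Q = 0.68 * 1620 * 13.1 = 14430.96 BTU/hr

14430.96 BTU/hr


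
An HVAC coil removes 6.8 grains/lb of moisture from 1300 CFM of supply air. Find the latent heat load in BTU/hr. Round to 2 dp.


Q = 0.68 * 1300 * 6.8 = 6011.20 BTU/hr

6011.20 BTU/hr


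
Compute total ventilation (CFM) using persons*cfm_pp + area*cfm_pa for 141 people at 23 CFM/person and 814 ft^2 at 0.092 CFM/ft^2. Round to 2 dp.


Total = 141*23 + 814*0.092 = 3317.89 CFM

3317.89 CFM


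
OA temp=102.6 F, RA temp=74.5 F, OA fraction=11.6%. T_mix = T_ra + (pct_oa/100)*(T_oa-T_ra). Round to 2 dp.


T_mix = 74.5 + (11.6/100)*(102.6-74.5) = 77.76 F

77.76 F


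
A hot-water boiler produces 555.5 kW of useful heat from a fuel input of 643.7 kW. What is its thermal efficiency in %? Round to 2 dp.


eta = (555.5/643.7)*100 = 86.30 %

86.30 %


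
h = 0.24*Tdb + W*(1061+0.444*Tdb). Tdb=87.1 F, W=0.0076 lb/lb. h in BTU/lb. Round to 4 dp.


h = 0.24*87.1 + 0.0076*(1061+0.444*87.1) = 29.2615 BTU/lb

29.2615 BTU/lb


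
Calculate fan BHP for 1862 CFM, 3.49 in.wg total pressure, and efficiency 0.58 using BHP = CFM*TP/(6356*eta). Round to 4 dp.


BHP = 1862 * 3.49 / (6356 * 0.58) = 1.7628 hp

1.7628 hp


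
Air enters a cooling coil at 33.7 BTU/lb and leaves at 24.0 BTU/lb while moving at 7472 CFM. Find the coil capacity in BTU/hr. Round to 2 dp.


Q = 4.5 * 7472 * (33.7 - 24.0) = 326152.80 BTU/hr

326152.80 BTU/hr


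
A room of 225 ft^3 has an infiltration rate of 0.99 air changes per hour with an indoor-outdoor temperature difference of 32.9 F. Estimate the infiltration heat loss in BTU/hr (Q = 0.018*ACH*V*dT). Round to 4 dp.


Q = 0.018 * 0.99 * 225 * 32.9 = 131.9126 BTU/hr

131.9126 BTU/hr


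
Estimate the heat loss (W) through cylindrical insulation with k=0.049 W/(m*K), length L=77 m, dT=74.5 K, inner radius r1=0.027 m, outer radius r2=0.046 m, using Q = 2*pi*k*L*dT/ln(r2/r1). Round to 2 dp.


Q = 2*pi*0.049*77*74.5/ln(0.046/0.027) = 3314.78 W

3314.78 W


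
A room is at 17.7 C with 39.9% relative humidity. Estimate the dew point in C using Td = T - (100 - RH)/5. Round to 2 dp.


Td = 17.7 - (100-39.9)/5 = 5.68 C

5.68 C


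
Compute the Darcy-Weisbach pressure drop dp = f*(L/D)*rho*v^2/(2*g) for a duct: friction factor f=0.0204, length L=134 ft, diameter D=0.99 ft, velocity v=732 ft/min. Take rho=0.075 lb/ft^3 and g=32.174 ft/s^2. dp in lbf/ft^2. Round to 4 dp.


v_fps = 732/60 = 12.2 ft/s
dp = 0.0204*(134/0.99)*0.075*12.2^2/(2*32.174) = 0.4790 lbf/ft^2

0.4790 lbf/ft^2


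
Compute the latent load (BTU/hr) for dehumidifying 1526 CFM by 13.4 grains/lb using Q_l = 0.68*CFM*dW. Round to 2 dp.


Q = 0.68 * 1526 * 13.4 = 13904.91 BTU/hr

13904.91 BTU/hr


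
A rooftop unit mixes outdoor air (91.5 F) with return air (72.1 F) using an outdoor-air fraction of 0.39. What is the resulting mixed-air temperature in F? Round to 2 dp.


T_mix = 0.39*91.5 + 0.61*72.1 = 79.67 F

79.67 F


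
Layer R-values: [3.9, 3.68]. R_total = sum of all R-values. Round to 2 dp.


R_total = 3.9 + 3.68 = 7.58

7.58


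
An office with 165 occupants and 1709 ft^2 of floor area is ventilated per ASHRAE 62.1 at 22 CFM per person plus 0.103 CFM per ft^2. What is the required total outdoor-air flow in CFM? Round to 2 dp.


Total = 165*22 + 1709*0.103 = 3806.03 CFM

3806.03 CFM


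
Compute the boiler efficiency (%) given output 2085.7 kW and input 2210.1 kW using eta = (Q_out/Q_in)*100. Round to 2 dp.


eta = (2085.7/2210.1)*100 = 94.37 %

94.37 %


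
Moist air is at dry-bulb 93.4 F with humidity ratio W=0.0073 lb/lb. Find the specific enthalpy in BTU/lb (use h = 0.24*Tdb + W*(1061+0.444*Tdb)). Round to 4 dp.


h = 0.24*93.4 + 0.0073*(1061+0.444*93.4) = 30.4640 BTU/lb

30.4640 BTU/lb


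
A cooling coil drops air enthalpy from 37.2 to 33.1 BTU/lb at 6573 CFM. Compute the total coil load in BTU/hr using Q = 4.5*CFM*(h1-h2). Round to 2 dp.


Q = 4.5 * 6573 * (37.2 - 33.1) = 121271.85 BTU/hr

121271.85 BTU/hr


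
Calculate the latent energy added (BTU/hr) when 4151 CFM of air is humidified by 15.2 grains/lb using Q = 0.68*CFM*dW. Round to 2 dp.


Q = 0.68 * 4151 * 15.2 = 42904.74 BTU/hr

42904.74 BTU/hr


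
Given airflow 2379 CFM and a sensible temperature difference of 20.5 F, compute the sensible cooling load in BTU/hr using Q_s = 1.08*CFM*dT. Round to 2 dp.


Q = 1.08 * 2379 * 20.5 = 52671.06 BTU/hr

52671.06 BTU/hr


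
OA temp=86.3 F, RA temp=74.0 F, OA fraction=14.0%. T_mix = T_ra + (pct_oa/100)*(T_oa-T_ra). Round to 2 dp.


T_mix = 74.0 + (14.0/100)*(86.3-74.0) = 75.72 F

75.72 F


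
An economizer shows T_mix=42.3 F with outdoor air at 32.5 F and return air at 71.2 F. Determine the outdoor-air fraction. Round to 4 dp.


frac = (42.3 - 71.2) / (32.5 - 71.2) = 0.7468

0.7468


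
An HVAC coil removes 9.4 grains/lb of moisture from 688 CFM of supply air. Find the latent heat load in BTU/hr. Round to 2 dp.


Q = 0.68 * 688 * 9.4 = 4397.70 BTU/hr

4397.70 BTU/hr


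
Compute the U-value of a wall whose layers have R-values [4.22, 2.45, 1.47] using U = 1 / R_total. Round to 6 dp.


R_total = 4.22 + 2.45 + 1.47 = 8.14
U = 1/8.14 = 0.122850

0.122850


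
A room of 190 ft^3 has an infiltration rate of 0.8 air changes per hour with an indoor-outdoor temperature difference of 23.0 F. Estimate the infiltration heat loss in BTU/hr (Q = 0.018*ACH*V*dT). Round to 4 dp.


Q = 0.018 * 0.8 * 190 * 23.0 = 62.9280 BTU/hr

62.9280 BTU/hr


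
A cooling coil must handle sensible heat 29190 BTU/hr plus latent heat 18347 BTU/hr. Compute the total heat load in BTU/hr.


Qt = 29190 + 18347 = 47537 BTU/hr

47537 BTU/hr


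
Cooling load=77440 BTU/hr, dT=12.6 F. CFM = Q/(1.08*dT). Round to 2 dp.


CFM = 77440 / (1.08 * 12.6) = 5690.77

5690.77 CFM


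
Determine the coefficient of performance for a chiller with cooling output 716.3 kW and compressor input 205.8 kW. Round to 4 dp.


COP = 716.3 / 205.8 = 3.4806

3.4806


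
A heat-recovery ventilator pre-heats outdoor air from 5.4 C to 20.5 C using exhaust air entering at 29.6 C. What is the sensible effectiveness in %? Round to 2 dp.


eff = (20.5-5.4)/(29.6-5.4)*100 = 62.40 %

62.40 %


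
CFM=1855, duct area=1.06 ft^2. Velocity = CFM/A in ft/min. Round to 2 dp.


V = 1855 / 1.06 = 1750.00 ft/min

1750.00 ft/min


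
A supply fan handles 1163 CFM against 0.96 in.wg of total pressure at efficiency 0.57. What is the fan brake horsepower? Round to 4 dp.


BHP = 1163 * 0.96 / (6356 * 0.57) = 0.3082 hp

0.3082 hp


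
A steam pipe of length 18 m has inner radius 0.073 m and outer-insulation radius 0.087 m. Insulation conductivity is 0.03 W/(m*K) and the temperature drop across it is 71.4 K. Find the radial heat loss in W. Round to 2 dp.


Q = 2*pi*0.03*18*71.4/ln(0.087/0.073) = 1380.77 W

1380.77 W


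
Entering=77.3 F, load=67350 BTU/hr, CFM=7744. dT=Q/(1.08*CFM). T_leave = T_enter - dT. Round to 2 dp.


dT = 67350/(1.08*7744) = 8.0528
T_leave = 77.3 - 8.0528 = 69.25 F

69.25 F


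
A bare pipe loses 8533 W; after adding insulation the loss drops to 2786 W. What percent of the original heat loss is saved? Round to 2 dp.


Savings = ((8533-2786)/8533)*100 = 67.35 %

67.35 %


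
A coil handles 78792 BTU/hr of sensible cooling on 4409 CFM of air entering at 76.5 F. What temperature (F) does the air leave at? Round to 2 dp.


dT = 78792/(1.08*4409) = 16.5470
T_leave = 76.5 - 16.5470 = 59.95 F

59.95 F


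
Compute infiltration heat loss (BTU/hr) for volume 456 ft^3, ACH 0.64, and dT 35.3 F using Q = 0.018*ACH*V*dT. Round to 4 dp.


Q = 0.018 * 0.64 * 456 * 35.3 = 185.4351 BTU/hr

185.4351 BTU/hr


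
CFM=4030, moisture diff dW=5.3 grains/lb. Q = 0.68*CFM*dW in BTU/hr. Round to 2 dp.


Q = 0.68 * 4030 * 5.3 = 14524.12 BTU/hr

14524.12 BTU/hr


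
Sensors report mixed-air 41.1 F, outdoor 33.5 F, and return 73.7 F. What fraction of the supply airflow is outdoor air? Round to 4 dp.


frac = (41.1 - 73.7) / (33.5 - 73.7) = 0.8109

0.8109


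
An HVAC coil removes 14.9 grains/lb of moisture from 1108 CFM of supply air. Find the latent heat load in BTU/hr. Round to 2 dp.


Q = 0.68 * 1108 * 14.9 = 11226.26 BTU/hr

11226.26 BTU/hr


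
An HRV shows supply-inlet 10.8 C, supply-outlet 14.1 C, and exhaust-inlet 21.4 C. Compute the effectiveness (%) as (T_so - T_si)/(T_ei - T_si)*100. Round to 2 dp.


eff = (14.1-10.8)/(21.4-10.8)*100 = 31.13 %

31.13 %


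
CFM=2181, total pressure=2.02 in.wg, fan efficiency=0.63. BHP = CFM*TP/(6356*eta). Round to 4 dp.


BHP = 2181 * 2.02 / (6356 * 0.63) = 1.1002 hp

1.1002 hp


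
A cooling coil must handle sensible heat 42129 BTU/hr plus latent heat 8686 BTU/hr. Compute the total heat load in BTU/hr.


Qt = 42129 + 8686 = 50815 BTU/hr

50815 BTU/hr


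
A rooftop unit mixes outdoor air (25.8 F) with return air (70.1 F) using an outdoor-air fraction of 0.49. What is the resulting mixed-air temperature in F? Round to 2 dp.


T_mix = 0.49*25.8 + 0.51*70.1 = 48.39 F

48.39 F


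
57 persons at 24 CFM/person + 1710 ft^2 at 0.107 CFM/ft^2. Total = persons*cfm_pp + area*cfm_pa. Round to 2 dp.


Total = 57*24 + 1710*0.107 = 1550.97 CFM

1550.97 CFM


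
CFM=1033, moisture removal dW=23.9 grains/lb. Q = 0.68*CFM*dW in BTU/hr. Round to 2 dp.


Q = 0.68 * 1033 * 23.9 = 16788.32 BTU/hr

16788.32 BTU/hr


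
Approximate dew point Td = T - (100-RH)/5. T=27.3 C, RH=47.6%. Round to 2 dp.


Td = 27.3 - (100-47.6)/5 = 16.82 C

16.82 C


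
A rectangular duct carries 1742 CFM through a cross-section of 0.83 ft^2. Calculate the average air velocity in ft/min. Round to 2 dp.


V = 1742 / 0.83 = 2098.80 ft/min

2098.80 ft/min


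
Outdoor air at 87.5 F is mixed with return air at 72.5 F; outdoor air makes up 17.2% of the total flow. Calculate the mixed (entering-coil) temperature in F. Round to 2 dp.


T_mix = 72.5 + (17.2/100)*(87.5-72.5) = 75.08 F

75.08 F


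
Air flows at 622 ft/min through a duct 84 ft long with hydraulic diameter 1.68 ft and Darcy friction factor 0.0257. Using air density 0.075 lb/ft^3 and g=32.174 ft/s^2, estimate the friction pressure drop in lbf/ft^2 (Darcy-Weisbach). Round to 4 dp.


v_fps = 622/60 = 10.3667 ft/s
dp = 0.0257*(84/1.68)*0.075*10.3667^2/(2*32.174) = 0.1610 lbf/ft^2

0.1610 lbf/ft^2


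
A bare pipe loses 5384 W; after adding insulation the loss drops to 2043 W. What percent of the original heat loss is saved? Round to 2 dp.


Savings = ((5384-2043)/5384)*100 = 62.05 %

62.05 %


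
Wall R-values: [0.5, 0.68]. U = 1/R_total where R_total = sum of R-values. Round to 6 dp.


R_total = 0.5 + 0.68 = 1.18
U = 1/1.18 = 0.847458

0.847458


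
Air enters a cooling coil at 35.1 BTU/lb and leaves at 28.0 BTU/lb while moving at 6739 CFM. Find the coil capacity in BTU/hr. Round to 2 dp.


Q = 4.5 * 6739 * (35.1 - 28.0) = 215311.05 BTU/hr

215311.05 BTU/hr


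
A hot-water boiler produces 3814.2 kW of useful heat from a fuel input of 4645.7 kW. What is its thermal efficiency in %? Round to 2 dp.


eta = (3814.2/4645.7)*100 = 82.10 %

82.10 %


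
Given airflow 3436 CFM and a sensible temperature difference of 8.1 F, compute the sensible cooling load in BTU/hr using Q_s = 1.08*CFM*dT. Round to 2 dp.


Q = 1.08 * 3436 * 8.1 = 30058.13 BTU/hr

30058.13 BTU/hr


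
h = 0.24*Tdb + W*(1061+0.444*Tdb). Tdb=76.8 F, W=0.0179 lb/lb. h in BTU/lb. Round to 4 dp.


h = 0.24*76.8 + 0.0179*(1061+0.444*76.8) = 38.0343 BTU/lb

38.0343 BTU/lb


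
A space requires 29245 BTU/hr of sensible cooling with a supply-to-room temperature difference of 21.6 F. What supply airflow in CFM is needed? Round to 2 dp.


CFM = 29245 / (1.08 * 21.6) = 1253.64

1253.64 CFM


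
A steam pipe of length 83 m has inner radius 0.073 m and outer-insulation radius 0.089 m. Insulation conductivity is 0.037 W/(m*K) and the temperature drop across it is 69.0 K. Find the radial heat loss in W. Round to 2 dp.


Q = 2*pi*0.037*83*69.0/ln(0.089/0.073) = 6718.24 W

6718.24 W


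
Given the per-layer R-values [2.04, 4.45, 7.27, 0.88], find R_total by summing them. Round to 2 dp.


R_total = 2.04 + 4.45 + 7.27 + 0.88 = 14.64

14.64


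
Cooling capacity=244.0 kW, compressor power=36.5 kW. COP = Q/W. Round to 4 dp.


COP = 244.0 / 36.5 = 6.6849

6.6849


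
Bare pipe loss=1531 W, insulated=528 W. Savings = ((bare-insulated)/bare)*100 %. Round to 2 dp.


Savings = ((1531-528)/1531)*100 = 65.51 %

65.51 %


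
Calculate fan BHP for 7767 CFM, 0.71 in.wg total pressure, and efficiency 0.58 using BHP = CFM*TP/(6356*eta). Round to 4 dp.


BHP = 7767 * 0.71 / (6356 * 0.58) = 1.4959 hp

1.4959 hp


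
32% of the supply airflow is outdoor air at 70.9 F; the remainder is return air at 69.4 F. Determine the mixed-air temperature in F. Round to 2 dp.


T_mix = 0.32*70.9 + 0.68*69.4 = 69.88 F

69.88 F


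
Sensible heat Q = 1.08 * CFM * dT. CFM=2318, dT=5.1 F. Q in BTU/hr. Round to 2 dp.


Q = 1.08 * 2318 * 5.1 = 12767.54 BTU/hr

12767.54 BTU/hr


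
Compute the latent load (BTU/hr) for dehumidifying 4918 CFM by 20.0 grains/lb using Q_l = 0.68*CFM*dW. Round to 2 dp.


Q = 0.68 * 4918 * 20.0 = 66884.80 BTU/hr

66884.80 BTU/hr


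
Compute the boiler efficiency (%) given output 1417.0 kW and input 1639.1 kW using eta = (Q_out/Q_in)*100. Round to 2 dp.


eta = (1417.0/1639.1)*100 = 86.45 %

86.45 %


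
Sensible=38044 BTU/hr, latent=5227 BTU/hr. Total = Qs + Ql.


Qt = 38044 + 5227 = 43271 BTU/hr

43271 BTU/hr


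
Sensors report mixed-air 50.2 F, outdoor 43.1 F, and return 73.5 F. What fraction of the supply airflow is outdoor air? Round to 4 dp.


frac = (50.2 - 73.5) / (43.1 - 73.5) = 0.7664

0.7664


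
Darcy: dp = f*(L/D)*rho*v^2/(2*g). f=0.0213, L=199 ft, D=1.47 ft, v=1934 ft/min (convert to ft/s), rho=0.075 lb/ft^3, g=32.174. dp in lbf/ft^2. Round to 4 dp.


v_fps = 1934/60 = 32.2333 ft/s
dp = 0.0213*(199/1.47)*0.075*32.2333^2/(2*32.174) = 3.4918 lbf/ft^2

3.4918 lbf/ft^2


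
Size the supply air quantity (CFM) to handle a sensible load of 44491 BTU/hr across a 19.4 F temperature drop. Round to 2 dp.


CFM = 44491 / (1.08 * 19.4) = 2123.47

2123.47 CFM


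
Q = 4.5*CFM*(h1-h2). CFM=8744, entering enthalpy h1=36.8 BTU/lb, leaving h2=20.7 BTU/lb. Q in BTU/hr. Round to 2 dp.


Q = 4.5 * 8744 * (36.8 - 20.7) = 633502.80 BTU/hr

633502.80 BTU/hr


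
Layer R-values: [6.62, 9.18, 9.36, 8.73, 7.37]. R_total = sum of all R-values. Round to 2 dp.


R_total = 6.62 + 9.18 + 9.36 + 8.73 + 7.37 = 41.26

41.26


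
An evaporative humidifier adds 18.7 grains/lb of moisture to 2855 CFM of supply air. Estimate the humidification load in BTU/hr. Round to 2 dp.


Q = 0.68 * 2855 * 18.7 = 36304.18 BTU/hr

36304.18 BTU/hr


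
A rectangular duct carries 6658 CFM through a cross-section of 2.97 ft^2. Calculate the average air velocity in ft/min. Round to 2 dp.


V = 6658 / 2.97 = 2241.75 ft/min

2241.75 ft/min


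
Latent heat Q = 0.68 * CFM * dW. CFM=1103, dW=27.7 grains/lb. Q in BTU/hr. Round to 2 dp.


Q = 0.68 * 1103 * 27.7 = 20776.11 BTU/hr

20776.11 BTU/hr


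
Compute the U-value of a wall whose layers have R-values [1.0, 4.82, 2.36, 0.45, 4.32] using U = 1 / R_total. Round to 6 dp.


R_total = 1.0 + 4.82 + 2.36 + 0.45 + 4.32 = 12.95
U = 1/12.95 = 0.077220

0.077220


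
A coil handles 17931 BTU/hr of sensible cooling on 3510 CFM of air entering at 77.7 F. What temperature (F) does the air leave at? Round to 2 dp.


dT = 17931/(1.08*3510) = 4.7301
T_leave = 77.7 - 4.7301 = 72.97 F

72.97 F


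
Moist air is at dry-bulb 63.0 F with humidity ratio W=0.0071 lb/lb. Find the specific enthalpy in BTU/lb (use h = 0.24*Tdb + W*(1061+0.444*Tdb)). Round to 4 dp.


h = 0.24*63.0 + 0.0071*(1061+0.444*63.0) = 22.8517 BTU/lb

22.8517 BTU/lb


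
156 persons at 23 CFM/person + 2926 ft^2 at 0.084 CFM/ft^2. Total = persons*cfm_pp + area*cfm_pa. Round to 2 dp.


Total = 156*23 + 2926*0.084 = 3833.78 CFM

3833.78 CFM


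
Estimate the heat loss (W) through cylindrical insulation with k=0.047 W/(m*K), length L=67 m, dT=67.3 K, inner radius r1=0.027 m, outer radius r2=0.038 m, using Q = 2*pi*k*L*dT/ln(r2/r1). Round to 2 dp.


Q = 2*pi*0.047*67*67.3/ln(0.038/0.027) = 3896.37 W

3896.37 W


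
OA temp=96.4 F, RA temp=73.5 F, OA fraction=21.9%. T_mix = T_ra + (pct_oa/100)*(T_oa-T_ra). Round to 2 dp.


T_mix = 73.5 + (21.9/100)*(96.4-73.5) = 78.52 F

78.52 F


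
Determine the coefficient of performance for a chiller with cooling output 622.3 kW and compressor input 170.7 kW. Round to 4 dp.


COP = 622.3 / 170.7 = 3.6456

3.6456


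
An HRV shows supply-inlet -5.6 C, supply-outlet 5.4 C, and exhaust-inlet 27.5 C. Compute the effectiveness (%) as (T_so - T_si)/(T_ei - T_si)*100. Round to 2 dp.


eff = (5.4-(-5.6))/(27.5-(-5.6))*100 = 33.23 %

33.23 %


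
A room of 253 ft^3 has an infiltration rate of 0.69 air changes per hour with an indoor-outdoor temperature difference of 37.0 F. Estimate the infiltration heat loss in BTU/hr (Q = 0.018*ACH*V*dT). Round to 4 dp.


Q = 0.018 * 0.69 * 253 * 37.0 = 116.2636 BTU/hr

116.2636 BTU/hr


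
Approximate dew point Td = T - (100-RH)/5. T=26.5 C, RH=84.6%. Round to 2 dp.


Td = 26.5 - (100-84.6)/5 = 23.42 C

23.42 C


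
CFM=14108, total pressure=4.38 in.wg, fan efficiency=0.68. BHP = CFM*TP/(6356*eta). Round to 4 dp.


BHP = 14108 * 4.38 / (6356 * 0.68) = 14.2971 hp

14.2971 hp


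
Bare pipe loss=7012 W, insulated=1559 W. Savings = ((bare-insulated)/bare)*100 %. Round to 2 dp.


Savings = ((7012-1559)/7012)*100 = 77.77 %

77.77 %


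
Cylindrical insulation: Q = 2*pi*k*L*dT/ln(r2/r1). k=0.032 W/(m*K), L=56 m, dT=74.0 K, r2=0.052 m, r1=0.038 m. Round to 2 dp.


Q = 2*pi*0.032*56*74.0/ln(0.052/0.038) = 2656.40 W

2656.40 W


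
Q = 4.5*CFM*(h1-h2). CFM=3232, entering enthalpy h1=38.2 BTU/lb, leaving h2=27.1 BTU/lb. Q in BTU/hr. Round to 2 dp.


Q = 4.5 * 3232 * (38.2 - 27.1) = 161438.40 BTU/hr

161438.40 BTU/hr


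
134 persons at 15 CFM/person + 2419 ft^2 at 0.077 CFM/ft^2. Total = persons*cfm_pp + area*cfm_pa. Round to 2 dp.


Total = 134*15 + 2419*0.077 = 2196.26 CFM

2196.26 CFM


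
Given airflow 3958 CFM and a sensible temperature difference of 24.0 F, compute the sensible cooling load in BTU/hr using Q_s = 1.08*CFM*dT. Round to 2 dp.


Q = 1.08 * 3958 * 24.0 = 102591.36 BTU/hr

102591.36 BTU/hr


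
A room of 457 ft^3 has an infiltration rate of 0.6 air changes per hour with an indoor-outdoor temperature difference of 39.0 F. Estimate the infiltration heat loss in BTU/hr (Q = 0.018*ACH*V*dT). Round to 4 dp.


Q = 0.018 * 0.6 * 457 * 39.0 = 192.4884 BTU/hr

192.4884 BTU/hr


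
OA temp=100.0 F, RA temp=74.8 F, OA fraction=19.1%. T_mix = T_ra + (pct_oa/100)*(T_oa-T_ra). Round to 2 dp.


T_mix = 74.8 + (19.1/100)*(100.0-74.8) = 79.61 F

79.61 F


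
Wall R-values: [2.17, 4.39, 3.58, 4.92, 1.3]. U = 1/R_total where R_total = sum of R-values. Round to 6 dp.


R_total = 2.17 + 4.39 + 3.58 + 4.92 + 1.3 = 16.36
U = 1/16.36 = 0.061125

0.061125


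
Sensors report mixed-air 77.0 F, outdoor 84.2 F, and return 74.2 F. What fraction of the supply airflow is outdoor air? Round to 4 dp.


frac = (77.0 - 74.2) / (84.2 - 74.2) = 0.2800

0.2800


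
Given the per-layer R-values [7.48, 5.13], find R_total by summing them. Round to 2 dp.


R_total = 7.48 + 5.13 = 12.61

12.61


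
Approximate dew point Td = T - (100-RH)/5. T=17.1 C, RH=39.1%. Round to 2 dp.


Td = 17.1 - (100-39.1)/5 = 4.92 C

4.92 C


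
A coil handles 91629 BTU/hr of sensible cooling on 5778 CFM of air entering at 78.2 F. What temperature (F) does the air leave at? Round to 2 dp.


dT = 91629/(1.08*5778) = 14.6836
T_leave = 78.2 - 14.6836 = 63.52 F

63.52 F


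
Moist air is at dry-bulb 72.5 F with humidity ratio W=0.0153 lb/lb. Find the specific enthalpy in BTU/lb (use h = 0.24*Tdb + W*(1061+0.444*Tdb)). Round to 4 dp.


h = 0.24*72.5 + 0.0153*(1061+0.444*72.5) = 34.1258 BTU/lb

34.1258 BTU/lb


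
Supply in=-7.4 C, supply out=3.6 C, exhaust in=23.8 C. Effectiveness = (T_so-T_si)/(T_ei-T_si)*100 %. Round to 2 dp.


eff = (3.6-(-7.4))/(23.8-(-7.4))*100 = 35.26 %

35.26 %


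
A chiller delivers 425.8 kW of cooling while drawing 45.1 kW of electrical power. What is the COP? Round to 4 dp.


COP = 425.8 / 45.1 = 9.4412

9.4412


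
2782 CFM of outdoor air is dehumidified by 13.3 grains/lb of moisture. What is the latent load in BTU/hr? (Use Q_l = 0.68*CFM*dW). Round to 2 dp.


Q = 0.68 * 2782 * 13.3 = 25160.41 BTU/hr

25160.41 BTU/hr


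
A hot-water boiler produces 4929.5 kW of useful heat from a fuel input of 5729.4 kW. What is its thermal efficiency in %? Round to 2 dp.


eta = (4929.5/5729.4)*100 = 86.04 %

86.04 %


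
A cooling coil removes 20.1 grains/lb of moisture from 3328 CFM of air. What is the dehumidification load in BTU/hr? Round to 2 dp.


Q = 0.68 * 3328 * 20.1 = 45487.10 BTU/hr

45487.10 BTU/hr


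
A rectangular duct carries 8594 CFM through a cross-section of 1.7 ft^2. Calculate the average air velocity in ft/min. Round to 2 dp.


V = 8594 / 1.7 = 5055.29 ft/min

5055.29 ft/min


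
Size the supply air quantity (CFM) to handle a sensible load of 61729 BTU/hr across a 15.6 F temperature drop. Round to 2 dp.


CFM = 61729 / (1.08 * 15.6) = 3663.88

3663.88 CFM


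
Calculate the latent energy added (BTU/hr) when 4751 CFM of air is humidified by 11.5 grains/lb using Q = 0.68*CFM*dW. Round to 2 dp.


Q = 0.68 * 4751 * 11.5 = 37152.82 BTU/hr

37152.82 BTU/hr


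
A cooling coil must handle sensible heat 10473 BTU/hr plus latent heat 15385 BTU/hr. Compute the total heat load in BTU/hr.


Qt = 10473 + 15385 = 25858 BTU/hr

25858 BTU/hr


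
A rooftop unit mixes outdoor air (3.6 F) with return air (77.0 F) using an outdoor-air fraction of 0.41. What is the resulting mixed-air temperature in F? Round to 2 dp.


T_mix = 0.41*3.6 + 0.59*77.0 = 46.91 F

46.91 F


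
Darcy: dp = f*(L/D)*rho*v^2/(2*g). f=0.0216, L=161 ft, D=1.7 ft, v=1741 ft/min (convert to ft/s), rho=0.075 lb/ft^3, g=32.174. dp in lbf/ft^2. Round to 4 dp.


v_fps = 1741/60 = 29.0167 ft/s
dp = 0.0216*(161/1.7)*0.075*29.0167^2/(2*32.174) = 2.0075 lbf/ft^2

2.0075 lbf/ft^2


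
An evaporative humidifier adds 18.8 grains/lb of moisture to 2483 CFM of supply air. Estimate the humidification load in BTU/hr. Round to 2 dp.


Q = 0.68 * 2483 * 18.8 = 31742.67 BTU/hr

31742.67 BTU/hr


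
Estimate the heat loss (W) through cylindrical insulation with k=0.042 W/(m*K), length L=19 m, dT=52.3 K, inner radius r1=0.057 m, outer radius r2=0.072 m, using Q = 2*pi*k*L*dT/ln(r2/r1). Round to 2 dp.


Q = 2*pi*0.042*19*52.3/ln(0.072/0.057) = 1122.49 W

1122.49 W


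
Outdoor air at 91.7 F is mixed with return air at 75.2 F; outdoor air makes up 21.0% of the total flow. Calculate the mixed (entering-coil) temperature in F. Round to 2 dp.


T_mix = 75.2 + (21.0/100)*(91.7-75.2) = 78.67 F

78.67 F


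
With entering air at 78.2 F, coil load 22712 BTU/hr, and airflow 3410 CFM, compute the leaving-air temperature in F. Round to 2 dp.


dT = 22712/(1.08*3410) = 6.1670
T_leave = 78.2 - 6.1670 = 72.03 F

72.03 F


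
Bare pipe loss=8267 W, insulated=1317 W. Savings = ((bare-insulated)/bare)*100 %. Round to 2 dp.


Savings = ((8267-1317)/8267)*100 = 84.07 %

84.07 %


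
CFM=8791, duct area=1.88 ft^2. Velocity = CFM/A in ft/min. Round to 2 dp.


V = 8791 / 1.88 = 4676.06 ft/min

4676.06 ft/min


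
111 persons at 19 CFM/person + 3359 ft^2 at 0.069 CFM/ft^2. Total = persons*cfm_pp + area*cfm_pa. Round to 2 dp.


Total = 111*19 + 3359*0.069 = 2340.77 CFM

2340.77 CFM


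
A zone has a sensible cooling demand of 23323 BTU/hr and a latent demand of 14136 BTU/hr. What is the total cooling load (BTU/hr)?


Qt = 23323 + 14136 = 37459 BTU/hr

37459 BTU/hr


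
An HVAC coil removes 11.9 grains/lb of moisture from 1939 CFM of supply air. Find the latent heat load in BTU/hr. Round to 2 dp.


Q = 0.68 * 1939 * 11.9 = 15690.39 BTU/hr

15690.39 BTU/hr


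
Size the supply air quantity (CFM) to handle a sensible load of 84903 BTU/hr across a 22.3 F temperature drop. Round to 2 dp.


CFM = 84903 / (1.08 * 22.3) = 3525.29

3525.29 CFM


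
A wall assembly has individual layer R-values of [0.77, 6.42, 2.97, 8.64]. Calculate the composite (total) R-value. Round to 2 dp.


R_total = 0.77 + 6.42 + 2.97 + 8.64 = 18.80

18.80


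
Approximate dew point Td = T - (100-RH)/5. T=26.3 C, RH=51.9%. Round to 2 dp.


Td = 26.3 - (100-51.9)/5 = 16.68 C

16.68 C


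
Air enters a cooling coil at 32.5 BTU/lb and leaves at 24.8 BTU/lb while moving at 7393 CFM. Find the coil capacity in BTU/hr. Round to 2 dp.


Q = 4.5 * 7393 * (32.5 - 24.8) = 256167.45 BTU/hr

256167.45 BTU/hr


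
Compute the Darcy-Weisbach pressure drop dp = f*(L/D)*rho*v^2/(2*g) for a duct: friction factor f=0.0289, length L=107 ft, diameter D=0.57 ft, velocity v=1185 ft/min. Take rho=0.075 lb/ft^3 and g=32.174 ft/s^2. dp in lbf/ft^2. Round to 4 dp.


v_fps = 1185/60 = 19.75 ft/s
dp = 0.0289*(107/0.57)*0.075*19.75^2/(2*32.174) = 2.4664 lbf/ft^2

2.4664 lbf/ft^2


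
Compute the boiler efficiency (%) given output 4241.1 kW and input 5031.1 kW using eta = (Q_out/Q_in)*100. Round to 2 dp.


eta = (4241.1/5031.1)*100 = 84.30 %

84.30 %


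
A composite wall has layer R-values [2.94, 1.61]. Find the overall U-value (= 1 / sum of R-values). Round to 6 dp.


R_total = 2.94 + 1.61 = 4.55
U = 1/4.55 = 0.219780

0.219780


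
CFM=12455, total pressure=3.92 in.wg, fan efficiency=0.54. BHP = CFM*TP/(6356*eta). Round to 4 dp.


BHP = 12455 * 3.92 / (6356 * 0.54) = 14.2250 hp

14.2250 hp


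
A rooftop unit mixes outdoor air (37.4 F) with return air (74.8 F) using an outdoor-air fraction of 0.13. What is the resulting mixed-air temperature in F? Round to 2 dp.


T_mix = 0.13*37.4 + 0.87*74.8 = 69.94 F

69.94 F


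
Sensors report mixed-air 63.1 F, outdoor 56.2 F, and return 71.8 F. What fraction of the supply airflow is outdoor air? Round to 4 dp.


frac = (63.1 - 71.8) / (56.2 - 71.8) = 0.5577

0.5577


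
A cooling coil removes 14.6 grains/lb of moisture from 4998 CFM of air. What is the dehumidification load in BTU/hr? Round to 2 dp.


Q = 0.68 * 4998 * 14.6 = 49620.14 BTU/hr

49620.14 BTU/hr


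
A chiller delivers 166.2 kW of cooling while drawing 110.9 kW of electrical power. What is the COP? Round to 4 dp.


COP = 166.2 / 110.9 = 1.4986

1.4986


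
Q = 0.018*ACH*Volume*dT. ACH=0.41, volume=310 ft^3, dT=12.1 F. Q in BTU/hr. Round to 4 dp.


Q = 0.018 * 0.41 * 310 * 12.1 = 27.6824 BTU/hr

27.6824 BTU/hr


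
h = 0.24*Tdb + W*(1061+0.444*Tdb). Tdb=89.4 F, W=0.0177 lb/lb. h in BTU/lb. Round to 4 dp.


h = 0.24*89.4 + 0.0177*(1061+0.444*89.4) = 40.9383 BTU/lb

40.9383 BTU/lb


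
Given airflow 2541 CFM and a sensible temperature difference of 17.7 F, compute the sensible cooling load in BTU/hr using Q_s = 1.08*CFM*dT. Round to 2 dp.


Q = 1.08 * 2541 * 17.7 = 48573.76 BTU/hr

48573.76 BTU/hr


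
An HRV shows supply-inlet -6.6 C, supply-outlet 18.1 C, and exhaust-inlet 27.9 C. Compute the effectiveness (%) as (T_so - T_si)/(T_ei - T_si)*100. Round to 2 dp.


eff = (18.1-(-6.6))/(27.9-(-6.6))*100 = 71.59 %

71.59 %


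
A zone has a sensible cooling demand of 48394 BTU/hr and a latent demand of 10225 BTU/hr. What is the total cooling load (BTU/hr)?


Qt = 48394 + 10225 = 58619 BTU/hr

58619 BTU/hr


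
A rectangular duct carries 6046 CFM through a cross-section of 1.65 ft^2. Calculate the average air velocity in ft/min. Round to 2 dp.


V = 6046 / 1.65 = 3664.24 ft/min

3664.24 ft/min


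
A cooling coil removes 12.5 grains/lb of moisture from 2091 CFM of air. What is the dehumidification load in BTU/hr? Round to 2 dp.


Q = 0.68 * 2091 * 12.5 = 17773.50 BTU/hr

17773.50 BTU/hr


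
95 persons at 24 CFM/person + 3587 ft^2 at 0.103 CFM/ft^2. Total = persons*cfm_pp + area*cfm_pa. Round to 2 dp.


Total = 95*24 + 3587*0.103 = 2649.46 CFM

2649.46 CFM


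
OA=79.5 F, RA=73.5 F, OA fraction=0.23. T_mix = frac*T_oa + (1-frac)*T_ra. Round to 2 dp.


T_mix = 0.23*79.5 + 0.77*73.5 = 74.88 F

74.88 F


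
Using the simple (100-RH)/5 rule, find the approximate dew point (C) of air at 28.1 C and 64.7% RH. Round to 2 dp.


Td = 28.1 - (100-64.7)/5 = 21.04 C

21.04 C


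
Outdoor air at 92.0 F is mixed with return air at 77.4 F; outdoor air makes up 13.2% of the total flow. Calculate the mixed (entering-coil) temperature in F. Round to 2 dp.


T_mix = 77.4 + (13.2/100)*(92.0-77.4) = 79.33 F

79.33 F


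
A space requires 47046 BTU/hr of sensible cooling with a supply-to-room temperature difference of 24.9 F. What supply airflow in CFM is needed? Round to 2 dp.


CFM = 47046 / (1.08 * 24.9) = 1749.44

1749.44 CFM


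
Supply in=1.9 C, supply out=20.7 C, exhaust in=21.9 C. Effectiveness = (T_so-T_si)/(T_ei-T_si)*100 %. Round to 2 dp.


eff = (20.7-1.9)/(21.9-1.9)*100 = 94.00 %

94.00 %


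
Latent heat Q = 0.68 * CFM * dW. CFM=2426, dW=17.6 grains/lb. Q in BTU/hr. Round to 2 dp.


Q = 0.68 * 2426 * 17.6 = 29034.37 BTU/hr

29034.37 BTU/hr


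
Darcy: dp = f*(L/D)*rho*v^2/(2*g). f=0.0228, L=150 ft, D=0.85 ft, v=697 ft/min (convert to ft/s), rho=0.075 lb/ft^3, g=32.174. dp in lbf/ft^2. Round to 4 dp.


v_fps = 697/60 = 11.6167 ft/s
dp = 0.0228*(150/0.85)*0.075*11.6167^2/(2*32.174) = 0.6328 lbf/ft^2

0.6328 lbf/ft^2


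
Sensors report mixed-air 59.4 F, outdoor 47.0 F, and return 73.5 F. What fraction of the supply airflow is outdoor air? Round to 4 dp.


frac = (59.4 - 73.5) / (47.0 - 73.5) = 0.5321

0.5321


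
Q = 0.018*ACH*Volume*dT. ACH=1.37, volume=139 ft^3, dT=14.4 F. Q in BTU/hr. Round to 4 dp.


Q = 0.018 * 1.37 * 139 * 14.4 = 49.3595 BTU/hr

49.3595 BTU/hr


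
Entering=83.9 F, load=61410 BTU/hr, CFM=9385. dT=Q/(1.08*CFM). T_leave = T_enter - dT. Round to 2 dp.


dT = 61410/(1.08*9385) = 6.0587
T_leave = 83.9 - 6.0587 = 77.84 F

77.84 F


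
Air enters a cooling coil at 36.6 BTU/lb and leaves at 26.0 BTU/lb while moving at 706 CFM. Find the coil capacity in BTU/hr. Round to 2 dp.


Q = 4.5 * 706 * (36.6 - 26.0) = 33676.20 BTU/hr

33676.20 BTU/hr


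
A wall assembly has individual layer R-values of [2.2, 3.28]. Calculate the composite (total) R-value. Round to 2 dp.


R_total = 2.2 + 3.28 = 5.48

5.48


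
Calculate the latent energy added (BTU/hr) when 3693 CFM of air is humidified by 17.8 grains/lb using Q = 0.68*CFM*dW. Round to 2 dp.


Q = 0.68 * 3693 * 17.8 = 44700.07 BTU/hr

44700.07 BTU/hr


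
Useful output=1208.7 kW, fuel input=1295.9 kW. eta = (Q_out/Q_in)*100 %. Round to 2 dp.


eta = (1208.7/1295.9)*100 = 93.27 %

93.27 %


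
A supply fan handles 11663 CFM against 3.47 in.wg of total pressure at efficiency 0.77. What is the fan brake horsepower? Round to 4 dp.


BHP = 11663 * 3.47 / (6356 * 0.77) = 8.2692 hp

8.2692 hp


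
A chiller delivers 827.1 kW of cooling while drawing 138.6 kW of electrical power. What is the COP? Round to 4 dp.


COP = 827.1 / 138.6 = 5.9675

5.9675


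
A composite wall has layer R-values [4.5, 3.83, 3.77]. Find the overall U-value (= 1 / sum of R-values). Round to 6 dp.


R_total = 4.5 + 3.83 + 3.77 = 12.10
U = 1/12.10 = 0.082645

0.082645


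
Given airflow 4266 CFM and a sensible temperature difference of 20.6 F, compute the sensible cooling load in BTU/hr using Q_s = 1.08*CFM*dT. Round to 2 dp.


Q = 1.08 * 4266 * 20.6 = 94909.97 BTU/hr

94909.97 BTU/hr


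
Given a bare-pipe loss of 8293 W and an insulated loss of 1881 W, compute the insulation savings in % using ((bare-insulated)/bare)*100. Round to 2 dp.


Savings = ((8293-1881)/8293)*100 = 77.32 %

77.32 %


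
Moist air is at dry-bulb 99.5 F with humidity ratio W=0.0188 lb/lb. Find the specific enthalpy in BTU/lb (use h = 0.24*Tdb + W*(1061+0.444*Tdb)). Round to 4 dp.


h = 0.24*99.5 + 0.0188*(1061+0.444*99.5) = 44.6573 BTU/lb

44.6573 BTU/lb


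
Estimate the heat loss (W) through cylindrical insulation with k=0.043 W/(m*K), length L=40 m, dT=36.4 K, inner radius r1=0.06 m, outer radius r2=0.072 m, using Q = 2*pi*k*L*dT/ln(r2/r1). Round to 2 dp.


Q = 2*pi*0.043*40*36.4/ln(0.072/0.06) = 2157.60 W

2157.60 W


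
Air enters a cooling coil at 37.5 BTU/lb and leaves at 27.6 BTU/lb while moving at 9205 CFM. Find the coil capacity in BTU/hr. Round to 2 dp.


Q = 4.5 * 9205 * (37.5 - 27.6) = 410082.75 BTU/hr

410082.75 BTU/hr


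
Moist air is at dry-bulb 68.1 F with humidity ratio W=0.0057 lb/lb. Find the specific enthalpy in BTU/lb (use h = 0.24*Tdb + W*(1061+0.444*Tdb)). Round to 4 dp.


h = 0.24*68.1 + 0.0057*(1061+0.444*68.1) = 22.5640 BTU/lb

22.5640 BTU/lb


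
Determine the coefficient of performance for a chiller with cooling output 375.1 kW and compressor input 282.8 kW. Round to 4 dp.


COP = 375.1 / 282.8 = 1.3264

1.3264


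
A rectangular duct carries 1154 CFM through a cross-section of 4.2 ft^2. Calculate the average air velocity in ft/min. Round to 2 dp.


V = 1154 / 4.2 = 274.76 ft/min

274.76 ft/min
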